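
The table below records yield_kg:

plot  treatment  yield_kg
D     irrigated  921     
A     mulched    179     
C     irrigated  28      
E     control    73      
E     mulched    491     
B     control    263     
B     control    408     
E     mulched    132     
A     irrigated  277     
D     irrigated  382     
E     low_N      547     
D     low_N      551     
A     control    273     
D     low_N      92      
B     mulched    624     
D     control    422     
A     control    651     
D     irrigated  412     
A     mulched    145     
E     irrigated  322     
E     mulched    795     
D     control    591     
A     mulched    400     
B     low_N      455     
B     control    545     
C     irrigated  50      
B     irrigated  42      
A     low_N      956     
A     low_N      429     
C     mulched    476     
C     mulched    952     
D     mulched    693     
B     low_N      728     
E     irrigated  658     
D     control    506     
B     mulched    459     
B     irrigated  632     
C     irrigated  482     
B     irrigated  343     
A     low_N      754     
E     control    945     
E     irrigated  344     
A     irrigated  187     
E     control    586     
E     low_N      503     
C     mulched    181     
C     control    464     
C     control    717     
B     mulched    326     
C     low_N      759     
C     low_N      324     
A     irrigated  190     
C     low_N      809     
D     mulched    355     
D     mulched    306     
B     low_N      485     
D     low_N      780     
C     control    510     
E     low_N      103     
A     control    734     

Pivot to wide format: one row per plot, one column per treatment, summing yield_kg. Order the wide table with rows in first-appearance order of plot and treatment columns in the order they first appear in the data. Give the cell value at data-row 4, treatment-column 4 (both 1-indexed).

With rows in first-appearance order of plot, row 4 is plot=E. treatment columns in first-appearance order: irrigated, mulched, control, low_N; column 4 is low_N.
Long rows with plot=E, treatment=low_N: 547 + 503 + 103 = 1153.

1153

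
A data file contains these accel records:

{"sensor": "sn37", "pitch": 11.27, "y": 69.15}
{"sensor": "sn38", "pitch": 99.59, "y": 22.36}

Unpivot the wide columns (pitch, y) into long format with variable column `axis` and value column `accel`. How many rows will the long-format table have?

2 sensor values × 2 melted columns = 4 rows.

4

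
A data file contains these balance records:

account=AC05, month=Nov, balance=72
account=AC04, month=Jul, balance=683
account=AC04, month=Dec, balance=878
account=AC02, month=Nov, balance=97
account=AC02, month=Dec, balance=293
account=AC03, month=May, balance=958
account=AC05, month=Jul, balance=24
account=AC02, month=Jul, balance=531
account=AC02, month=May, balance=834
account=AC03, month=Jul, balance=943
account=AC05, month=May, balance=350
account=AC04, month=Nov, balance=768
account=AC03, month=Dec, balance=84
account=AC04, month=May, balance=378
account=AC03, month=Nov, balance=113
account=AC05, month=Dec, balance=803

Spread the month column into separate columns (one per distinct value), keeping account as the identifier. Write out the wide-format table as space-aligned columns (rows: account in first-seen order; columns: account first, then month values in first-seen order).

account  Nov  Jul  Dec  May
AC05     72   24   803  350
AC04     768  683  878  378
AC02     97   531  293  834
AC03     113  943  84   958

Columns: account plus the 4 distinct month values (Nov, Jul, Dec, May).
For example, row AC05 column Nov takes balance=72 from the long row (AC05, Nov).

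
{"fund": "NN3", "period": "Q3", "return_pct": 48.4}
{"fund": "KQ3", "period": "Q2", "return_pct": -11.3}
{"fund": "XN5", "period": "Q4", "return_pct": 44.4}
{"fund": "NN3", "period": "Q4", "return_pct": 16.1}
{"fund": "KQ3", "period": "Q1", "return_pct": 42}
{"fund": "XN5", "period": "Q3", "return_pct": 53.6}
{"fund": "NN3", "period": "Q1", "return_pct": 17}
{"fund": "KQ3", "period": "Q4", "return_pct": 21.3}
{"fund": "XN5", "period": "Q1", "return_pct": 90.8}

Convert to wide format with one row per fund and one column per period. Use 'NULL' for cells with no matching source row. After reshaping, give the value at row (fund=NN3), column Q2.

No long-format row has fund=NN3 and period=Q2, so the cell is NULL.

NULL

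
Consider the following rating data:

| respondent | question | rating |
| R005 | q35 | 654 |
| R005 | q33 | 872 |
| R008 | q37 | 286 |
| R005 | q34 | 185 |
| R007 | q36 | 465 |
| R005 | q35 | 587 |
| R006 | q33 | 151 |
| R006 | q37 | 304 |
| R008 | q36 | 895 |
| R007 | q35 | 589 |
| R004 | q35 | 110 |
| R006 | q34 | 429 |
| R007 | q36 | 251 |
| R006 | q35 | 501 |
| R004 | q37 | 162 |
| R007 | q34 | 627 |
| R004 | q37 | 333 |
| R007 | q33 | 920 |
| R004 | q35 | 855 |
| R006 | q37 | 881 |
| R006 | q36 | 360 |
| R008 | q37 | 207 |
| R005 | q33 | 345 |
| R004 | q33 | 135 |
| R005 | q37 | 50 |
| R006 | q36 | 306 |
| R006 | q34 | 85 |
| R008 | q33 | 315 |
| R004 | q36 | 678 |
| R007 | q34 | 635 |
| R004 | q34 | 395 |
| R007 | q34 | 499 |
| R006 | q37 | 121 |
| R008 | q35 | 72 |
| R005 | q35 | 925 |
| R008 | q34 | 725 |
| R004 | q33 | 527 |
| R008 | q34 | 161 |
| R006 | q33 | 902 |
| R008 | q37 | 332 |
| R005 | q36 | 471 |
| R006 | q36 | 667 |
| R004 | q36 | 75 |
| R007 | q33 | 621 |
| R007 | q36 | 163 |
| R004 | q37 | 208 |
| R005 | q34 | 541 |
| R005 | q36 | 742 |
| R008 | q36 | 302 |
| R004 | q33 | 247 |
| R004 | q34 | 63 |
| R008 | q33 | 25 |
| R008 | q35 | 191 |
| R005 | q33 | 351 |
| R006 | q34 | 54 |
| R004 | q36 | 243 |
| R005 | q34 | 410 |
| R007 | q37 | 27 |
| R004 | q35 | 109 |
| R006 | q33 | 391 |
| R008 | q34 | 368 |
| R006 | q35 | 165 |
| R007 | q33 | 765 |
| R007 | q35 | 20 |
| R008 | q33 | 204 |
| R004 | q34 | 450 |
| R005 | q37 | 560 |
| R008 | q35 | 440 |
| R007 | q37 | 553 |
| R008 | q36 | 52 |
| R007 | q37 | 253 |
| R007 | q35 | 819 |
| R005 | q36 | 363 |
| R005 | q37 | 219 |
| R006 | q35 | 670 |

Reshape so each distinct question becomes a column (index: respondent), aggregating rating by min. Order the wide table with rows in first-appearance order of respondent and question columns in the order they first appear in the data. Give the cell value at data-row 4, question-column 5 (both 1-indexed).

306

With rows in first-appearance order of respondent, row 4 is respondent=R006. question columns in first-appearance order: q35, q33, q37, q34, q36; column 5 is q36.
Long rows with respondent=R006, question=q36: min(360, 306, 667) = 306.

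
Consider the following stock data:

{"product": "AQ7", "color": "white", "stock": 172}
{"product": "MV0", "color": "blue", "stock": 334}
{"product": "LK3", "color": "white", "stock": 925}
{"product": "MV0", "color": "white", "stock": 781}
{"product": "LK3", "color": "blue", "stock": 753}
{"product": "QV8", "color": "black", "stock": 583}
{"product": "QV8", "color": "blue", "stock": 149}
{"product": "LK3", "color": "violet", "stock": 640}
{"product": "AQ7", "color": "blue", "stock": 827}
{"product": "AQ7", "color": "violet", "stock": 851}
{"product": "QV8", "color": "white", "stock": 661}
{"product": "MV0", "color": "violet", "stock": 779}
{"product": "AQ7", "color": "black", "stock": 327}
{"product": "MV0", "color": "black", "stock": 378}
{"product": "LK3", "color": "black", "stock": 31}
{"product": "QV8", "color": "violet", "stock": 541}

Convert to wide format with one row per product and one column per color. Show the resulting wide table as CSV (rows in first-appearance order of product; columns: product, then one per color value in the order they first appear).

Columns: product plus the 4 distinct color values (white, blue, black, violet).
For example, row AQ7 column white takes stock=172 from the long row (AQ7, white).

product,white,blue,black,violet
AQ7,172,827,327,851
MV0,781,334,378,779
LK3,925,753,31,640
QV8,661,149,583,541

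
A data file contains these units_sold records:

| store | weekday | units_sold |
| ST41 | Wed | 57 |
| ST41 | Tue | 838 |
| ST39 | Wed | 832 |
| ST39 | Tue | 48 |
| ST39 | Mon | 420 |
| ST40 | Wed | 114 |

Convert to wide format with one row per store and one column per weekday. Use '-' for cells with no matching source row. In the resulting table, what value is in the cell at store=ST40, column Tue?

No long-format row has store=ST40 and weekday=Tue, so the cell is -.

-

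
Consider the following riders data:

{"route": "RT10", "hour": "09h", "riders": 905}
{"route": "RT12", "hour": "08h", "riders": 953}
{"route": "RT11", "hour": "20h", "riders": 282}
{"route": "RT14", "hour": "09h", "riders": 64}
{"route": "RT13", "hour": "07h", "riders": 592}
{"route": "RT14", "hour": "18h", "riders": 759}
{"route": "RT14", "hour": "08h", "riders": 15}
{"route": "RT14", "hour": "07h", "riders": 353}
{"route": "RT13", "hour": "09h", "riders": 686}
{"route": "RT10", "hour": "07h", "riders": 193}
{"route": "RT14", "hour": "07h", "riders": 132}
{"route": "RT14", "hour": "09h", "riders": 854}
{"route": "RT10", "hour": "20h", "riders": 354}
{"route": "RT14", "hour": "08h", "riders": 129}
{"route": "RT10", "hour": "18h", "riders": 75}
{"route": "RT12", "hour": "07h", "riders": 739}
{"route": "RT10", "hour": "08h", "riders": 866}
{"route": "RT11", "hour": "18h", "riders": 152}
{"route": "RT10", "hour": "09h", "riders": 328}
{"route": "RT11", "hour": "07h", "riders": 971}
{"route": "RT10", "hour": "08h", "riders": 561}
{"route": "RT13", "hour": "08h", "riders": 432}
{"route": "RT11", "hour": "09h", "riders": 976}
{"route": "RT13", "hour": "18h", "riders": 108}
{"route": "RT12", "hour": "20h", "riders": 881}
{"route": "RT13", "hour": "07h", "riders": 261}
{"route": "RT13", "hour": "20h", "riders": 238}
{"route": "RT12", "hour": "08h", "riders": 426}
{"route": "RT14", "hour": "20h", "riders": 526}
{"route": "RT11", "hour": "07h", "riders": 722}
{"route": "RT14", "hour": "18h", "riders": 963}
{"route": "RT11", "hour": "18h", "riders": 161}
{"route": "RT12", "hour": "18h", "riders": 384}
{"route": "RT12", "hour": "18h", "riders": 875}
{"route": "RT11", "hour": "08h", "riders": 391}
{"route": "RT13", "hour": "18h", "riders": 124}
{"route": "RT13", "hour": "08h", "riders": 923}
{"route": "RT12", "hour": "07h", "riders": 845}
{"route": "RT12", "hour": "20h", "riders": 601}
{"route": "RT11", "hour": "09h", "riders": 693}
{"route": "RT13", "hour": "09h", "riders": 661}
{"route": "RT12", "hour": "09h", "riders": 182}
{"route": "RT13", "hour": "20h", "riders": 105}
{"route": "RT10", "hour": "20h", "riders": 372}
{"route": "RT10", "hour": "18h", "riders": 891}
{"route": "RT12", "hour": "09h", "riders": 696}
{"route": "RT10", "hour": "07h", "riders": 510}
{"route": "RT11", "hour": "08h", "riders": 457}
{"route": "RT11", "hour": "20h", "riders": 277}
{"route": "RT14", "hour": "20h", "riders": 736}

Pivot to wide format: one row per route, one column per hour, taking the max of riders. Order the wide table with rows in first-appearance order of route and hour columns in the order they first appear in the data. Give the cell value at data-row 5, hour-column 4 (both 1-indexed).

With rows in first-appearance order of route, row 5 is route=RT13. hour columns in first-appearance order: 09h, 08h, 20h, 07h, 18h; column 4 is 07h.
Long rows with route=RT13, hour=07h: max(592, 261) = 592.

592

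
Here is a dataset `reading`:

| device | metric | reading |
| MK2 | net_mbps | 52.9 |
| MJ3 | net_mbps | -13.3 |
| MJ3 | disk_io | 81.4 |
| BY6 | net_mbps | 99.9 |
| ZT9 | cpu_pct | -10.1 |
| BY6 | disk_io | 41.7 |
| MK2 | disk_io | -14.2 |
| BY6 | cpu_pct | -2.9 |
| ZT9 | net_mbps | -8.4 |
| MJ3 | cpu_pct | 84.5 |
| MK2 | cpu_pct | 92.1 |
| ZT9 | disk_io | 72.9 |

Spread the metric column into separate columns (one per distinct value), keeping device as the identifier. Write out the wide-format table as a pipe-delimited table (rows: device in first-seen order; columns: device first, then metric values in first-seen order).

| device | net_mbps | disk_io | cpu_pct |
| MK2 | 52.9 | -14.2 | 92.1 |
| MJ3 | -13.3 | 81.4 | 84.5 |
| BY6 | 99.9 | 41.7 | -2.9 |
| ZT9 | -8.4 | 72.9 | -10.1 |

Columns: device plus the 3 distinct metric values (net_mbps, disk_io, cpu_pct).
For example, row MK2 column net_mbps takes reading=52.9 from the long row (MK2, net_mbps).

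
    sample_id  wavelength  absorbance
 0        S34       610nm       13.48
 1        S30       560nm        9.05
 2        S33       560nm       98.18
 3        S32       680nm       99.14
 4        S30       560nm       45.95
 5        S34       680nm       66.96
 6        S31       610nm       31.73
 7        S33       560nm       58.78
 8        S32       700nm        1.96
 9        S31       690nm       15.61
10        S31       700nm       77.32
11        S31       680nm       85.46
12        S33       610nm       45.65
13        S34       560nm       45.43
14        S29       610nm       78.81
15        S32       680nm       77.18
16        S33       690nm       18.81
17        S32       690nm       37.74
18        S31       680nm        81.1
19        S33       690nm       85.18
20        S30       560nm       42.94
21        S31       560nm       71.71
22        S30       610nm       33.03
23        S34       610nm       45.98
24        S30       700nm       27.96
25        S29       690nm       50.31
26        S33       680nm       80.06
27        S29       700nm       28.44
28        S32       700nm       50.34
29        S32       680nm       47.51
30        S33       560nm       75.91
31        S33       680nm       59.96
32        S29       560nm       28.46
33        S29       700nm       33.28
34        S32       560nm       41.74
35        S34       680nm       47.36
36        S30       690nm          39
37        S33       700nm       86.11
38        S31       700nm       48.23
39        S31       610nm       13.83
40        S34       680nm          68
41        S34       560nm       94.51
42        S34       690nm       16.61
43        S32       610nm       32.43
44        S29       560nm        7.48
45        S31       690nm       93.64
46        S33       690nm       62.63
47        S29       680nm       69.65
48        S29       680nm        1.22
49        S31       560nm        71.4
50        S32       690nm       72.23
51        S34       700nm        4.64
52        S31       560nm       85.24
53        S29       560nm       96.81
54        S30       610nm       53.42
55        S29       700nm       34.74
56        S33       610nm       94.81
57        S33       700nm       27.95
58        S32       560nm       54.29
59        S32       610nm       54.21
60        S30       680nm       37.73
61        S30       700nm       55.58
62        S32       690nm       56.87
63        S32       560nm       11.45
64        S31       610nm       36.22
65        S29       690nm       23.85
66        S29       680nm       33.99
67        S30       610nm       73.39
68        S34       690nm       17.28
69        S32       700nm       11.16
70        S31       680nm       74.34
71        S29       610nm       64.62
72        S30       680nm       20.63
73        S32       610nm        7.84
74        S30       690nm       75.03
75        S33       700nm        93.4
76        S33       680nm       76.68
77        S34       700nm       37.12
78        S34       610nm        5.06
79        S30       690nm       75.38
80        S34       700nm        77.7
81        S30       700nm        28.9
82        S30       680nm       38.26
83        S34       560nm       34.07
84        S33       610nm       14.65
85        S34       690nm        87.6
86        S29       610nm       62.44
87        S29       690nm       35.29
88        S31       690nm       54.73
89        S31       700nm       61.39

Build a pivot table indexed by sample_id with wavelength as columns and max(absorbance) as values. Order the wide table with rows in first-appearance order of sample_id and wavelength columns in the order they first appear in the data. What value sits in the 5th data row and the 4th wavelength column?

77.32

With rows in first-appearance order of sample_id, row 5 is sample_id=S31. wavelength columns in first-appearance order: 610nm, 560nm, 680nm, 700nm, 690nm; column 4 is 700nm.
Long rows with sample_id=S31, wavelength=700nm: max(77.32, 48.23, 61.39) = 77.32.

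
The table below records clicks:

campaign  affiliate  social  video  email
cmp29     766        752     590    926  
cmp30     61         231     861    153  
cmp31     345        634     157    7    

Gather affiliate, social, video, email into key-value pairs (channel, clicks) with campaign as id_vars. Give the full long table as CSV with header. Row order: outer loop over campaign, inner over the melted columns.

campaign,channel,clicks
cmp29,affiliate,766
cmp29,social,752
cmp29,video,590
cmp29,email,926
cmp30,affiliate,61
cmp30,social,231
cmp30,video,861
cmp30,email,153
cmp31,affiliate,345
cmp31,social,634
cmp31,video,157
cmp31,email,7

Each (campaign, column) pair becomes one row: 3 × 4 = 12 rows.
For example, (cmp29, affiliate) → clicks=766.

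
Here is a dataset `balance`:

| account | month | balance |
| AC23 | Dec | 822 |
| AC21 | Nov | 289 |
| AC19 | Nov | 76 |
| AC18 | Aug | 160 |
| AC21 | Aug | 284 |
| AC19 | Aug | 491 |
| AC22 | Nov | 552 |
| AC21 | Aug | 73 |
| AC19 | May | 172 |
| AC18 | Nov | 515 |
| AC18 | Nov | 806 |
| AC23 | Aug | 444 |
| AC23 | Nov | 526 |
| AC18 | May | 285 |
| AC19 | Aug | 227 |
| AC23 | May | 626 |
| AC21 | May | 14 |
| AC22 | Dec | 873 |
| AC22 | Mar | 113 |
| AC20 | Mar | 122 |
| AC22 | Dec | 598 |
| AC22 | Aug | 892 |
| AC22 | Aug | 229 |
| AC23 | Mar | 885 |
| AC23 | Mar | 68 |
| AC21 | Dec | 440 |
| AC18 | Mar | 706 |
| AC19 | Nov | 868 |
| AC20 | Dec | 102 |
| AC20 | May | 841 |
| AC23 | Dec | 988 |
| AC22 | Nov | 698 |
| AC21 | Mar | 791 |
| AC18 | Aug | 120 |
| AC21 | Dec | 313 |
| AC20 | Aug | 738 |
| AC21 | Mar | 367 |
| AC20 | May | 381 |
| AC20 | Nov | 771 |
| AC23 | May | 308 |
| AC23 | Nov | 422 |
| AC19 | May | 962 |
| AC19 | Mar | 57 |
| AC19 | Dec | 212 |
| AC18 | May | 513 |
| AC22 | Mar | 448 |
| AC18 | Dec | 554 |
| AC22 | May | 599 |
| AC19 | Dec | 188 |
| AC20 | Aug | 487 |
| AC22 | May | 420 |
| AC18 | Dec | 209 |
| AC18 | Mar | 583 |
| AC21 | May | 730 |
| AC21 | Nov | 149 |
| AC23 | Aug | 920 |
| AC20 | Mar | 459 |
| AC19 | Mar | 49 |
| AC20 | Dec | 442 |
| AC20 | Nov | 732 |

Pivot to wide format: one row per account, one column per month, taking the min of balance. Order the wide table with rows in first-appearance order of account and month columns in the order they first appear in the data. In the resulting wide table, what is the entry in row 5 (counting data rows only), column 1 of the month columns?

598

With rows in first-appearance order of account, row 5 is account=AC22. month columns in first-appearance order: Dec, Nov, Aug, May, Mar; column 1 is Dec.
Long rows with account=AC22, month=Dec: min(873, 598) = 598.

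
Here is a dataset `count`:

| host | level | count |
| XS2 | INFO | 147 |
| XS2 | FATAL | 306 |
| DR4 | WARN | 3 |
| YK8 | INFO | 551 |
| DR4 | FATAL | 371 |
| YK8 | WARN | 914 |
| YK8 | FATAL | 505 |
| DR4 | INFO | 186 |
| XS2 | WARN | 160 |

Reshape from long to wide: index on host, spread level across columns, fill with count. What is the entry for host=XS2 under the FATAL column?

306

Wide layout: rows indexed by host, columns are the 3 distinct level values (INFO, FATAL, WARN).
Cell (host=XS2, level=FATAL) draws from the long row where host=XS2 and level=FATAL, which has count=306.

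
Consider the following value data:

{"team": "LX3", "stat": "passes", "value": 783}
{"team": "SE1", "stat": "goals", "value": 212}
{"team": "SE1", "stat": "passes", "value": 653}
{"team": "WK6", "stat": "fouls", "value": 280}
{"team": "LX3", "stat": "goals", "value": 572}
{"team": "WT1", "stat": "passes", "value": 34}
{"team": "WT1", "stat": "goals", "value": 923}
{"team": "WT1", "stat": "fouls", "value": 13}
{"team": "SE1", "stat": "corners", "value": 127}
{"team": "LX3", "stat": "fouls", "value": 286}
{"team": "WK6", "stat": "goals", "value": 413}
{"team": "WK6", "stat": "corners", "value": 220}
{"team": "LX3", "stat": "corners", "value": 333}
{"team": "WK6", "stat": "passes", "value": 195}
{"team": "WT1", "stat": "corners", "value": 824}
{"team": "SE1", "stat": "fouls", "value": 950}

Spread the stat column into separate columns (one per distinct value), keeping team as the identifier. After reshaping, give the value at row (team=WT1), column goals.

923

Wide layout: rows indexed by team, columns are the 4 distinct stat values (passes, goals, fouls, corners).
Cell (team=WT1, stat=goals) draws from the long row where team=WT1 and stat=goals, which has value=923.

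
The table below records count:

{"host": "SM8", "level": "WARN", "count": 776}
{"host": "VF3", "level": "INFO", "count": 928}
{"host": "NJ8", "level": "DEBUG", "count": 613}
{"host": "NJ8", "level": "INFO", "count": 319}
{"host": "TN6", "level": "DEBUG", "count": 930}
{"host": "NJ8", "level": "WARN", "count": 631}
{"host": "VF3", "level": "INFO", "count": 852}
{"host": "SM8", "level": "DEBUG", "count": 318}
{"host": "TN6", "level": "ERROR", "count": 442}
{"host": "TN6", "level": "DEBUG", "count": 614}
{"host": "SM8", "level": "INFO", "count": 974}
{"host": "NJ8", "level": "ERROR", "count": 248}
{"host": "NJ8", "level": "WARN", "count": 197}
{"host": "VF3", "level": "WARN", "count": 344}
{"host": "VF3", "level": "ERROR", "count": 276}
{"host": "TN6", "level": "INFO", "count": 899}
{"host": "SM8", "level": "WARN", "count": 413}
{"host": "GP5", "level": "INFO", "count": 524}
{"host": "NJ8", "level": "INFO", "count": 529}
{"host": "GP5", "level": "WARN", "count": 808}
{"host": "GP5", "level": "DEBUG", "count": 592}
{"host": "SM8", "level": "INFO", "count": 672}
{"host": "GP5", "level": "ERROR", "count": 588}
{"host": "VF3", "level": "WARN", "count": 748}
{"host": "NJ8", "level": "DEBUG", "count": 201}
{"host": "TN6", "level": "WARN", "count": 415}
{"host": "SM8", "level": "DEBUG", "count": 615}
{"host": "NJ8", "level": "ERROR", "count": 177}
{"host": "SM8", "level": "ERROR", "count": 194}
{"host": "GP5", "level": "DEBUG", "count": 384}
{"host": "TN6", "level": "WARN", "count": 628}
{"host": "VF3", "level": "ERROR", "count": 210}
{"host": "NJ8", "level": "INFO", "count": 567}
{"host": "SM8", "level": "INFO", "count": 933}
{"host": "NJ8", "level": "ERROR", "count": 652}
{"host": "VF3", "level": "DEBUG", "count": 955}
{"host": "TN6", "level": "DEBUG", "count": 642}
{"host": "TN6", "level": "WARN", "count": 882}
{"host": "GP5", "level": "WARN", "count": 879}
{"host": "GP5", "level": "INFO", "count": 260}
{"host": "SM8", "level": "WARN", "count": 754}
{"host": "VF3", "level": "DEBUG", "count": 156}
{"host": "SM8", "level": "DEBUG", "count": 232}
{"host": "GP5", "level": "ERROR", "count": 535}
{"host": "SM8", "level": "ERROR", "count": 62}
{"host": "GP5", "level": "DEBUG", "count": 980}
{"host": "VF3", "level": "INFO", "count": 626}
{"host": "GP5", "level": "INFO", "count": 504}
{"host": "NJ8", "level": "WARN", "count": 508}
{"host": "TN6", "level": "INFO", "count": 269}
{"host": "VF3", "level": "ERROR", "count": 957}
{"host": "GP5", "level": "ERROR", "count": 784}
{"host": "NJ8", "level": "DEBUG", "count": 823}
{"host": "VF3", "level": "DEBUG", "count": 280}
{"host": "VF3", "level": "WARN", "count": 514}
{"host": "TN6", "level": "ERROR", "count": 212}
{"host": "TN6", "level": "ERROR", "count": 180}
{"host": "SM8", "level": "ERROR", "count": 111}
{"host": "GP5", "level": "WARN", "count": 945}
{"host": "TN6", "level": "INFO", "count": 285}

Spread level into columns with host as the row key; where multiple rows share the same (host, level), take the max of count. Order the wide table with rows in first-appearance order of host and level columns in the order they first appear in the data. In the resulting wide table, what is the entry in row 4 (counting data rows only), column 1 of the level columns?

With rows in first-appearance order of host, row 4 is host=TN6. level columns in first-appearance order: WARN, INFO, DEBUG, ERROR; column 1 is WARN.
Long rows with host=TN6, level=WARN: max(415, 628, 882) = 882.

882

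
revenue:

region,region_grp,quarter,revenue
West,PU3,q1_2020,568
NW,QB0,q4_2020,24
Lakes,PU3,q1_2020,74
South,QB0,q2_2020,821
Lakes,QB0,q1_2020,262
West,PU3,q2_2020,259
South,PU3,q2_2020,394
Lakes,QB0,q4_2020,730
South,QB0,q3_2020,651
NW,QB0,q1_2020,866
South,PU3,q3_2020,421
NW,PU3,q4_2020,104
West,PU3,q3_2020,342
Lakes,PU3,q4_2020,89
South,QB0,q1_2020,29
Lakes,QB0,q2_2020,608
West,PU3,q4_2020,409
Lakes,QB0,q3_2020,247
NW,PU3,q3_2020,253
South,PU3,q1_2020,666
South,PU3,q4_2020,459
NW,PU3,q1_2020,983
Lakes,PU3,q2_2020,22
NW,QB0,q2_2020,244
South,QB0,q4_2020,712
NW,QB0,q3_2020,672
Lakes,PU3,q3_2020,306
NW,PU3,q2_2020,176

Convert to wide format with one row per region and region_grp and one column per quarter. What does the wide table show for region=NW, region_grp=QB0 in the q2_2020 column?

Wide layout: rows indexed by region and region_grp, columns are the 4 distinct quarter values (q1_2020, q4_2020, q2_2020, q3_2020).
Cell (region=NW, region_grp=QB0, quarter=q2_2020) draws from the long row where region=NW, region_grp=QB0 and quarter=q2_2020, which has revenue=244.

244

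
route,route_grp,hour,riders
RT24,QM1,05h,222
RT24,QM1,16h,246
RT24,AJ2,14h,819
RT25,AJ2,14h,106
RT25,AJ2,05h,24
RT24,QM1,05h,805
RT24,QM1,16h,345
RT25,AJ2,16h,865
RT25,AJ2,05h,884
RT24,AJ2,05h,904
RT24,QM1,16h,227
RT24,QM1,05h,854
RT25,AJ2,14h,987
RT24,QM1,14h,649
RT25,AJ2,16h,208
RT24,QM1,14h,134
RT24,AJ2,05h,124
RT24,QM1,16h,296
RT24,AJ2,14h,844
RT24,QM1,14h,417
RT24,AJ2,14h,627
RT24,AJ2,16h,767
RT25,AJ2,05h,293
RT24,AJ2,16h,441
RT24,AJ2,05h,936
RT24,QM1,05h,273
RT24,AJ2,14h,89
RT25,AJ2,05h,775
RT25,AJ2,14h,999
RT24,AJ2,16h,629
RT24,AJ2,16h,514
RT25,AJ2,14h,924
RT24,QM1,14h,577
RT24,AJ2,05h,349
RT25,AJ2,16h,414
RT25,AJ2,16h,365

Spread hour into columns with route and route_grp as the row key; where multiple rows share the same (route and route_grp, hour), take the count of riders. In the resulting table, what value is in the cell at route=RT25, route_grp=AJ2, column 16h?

Rows with route=RT25, route_grp=AJ2 and hour=16h: riders values are 865, 208, 414, 365.
4 rows match — count = 4.

4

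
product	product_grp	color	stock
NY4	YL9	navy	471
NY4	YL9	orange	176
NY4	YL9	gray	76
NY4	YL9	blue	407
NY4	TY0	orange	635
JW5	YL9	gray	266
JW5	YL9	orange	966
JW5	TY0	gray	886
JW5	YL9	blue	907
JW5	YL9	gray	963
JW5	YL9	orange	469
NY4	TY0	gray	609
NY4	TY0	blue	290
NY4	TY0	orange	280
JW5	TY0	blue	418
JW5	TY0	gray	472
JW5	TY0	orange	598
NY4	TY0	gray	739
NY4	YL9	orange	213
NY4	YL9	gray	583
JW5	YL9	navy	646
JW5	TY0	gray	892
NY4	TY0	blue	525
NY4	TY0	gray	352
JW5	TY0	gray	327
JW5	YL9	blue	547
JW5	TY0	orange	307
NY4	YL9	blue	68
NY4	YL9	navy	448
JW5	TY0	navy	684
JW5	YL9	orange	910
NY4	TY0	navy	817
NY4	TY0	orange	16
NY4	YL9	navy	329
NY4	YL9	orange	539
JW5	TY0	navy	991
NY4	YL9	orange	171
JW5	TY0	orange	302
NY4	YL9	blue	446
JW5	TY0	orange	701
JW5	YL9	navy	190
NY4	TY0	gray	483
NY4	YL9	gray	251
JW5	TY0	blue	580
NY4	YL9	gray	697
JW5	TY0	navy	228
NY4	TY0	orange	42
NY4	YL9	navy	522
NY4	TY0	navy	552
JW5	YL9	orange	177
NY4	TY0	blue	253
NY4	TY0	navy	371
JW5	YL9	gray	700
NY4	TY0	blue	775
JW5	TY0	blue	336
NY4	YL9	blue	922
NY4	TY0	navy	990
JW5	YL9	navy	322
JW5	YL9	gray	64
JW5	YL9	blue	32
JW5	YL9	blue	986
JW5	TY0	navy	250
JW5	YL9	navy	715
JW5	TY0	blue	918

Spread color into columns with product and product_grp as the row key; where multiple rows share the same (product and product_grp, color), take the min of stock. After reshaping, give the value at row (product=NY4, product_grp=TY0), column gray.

Rows with product=NY4, product_grp=TY0 and color=gray: stock values are 609, 739, 352, 483.
min(609, 739, 352, 483) = 352.

352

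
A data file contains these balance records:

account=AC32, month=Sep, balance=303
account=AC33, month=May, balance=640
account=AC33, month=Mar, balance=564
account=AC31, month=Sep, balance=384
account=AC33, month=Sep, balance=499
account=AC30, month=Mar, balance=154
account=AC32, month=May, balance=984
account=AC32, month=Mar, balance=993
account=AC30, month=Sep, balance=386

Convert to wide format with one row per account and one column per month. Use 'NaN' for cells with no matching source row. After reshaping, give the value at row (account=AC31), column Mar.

No long-format row has account=AC31 and month=Mar, so the cell is NaN.

NaN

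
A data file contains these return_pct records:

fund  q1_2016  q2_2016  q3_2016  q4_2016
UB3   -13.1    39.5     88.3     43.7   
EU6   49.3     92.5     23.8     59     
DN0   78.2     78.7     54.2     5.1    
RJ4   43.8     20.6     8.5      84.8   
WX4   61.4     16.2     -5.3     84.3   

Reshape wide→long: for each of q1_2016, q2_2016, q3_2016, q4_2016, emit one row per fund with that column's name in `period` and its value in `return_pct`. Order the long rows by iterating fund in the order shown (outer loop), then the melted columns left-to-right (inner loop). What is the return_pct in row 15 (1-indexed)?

20 rows total (5 × 4). Row 15: index ⌊(15-1)/4⌋ = 3 into fund → RJ4; (15-1) mod 4 = 2 into the melted columns → q3_2016.
So row 15 is (RJ4, q3_2016, 8.5); return_pct = 8.5.

8.5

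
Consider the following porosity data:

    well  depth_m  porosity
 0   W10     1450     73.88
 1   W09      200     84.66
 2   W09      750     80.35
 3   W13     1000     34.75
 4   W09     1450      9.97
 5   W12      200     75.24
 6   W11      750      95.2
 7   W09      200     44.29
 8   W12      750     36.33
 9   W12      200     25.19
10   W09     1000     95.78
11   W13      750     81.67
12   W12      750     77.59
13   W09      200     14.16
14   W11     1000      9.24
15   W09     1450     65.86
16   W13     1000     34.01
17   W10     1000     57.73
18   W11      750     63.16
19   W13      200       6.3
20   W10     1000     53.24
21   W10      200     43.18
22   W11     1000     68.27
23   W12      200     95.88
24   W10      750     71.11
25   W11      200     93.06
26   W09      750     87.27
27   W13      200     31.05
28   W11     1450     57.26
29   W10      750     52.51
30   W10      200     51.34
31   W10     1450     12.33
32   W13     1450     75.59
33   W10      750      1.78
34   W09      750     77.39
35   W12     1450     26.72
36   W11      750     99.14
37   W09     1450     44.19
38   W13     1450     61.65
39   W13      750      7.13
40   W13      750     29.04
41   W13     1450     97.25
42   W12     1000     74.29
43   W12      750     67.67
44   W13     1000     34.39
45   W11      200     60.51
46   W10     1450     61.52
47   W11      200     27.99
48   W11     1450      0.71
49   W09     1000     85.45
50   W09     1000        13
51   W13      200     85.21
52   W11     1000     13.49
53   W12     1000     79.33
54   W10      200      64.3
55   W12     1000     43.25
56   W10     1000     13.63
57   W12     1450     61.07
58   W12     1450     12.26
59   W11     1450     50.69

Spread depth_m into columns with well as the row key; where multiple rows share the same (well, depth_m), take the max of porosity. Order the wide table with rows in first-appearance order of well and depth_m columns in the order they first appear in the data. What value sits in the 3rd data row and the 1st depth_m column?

With rows in first-appearance order of well, row 3 is well=W13. depth_m columns in first-appearance order: 1450, 200, 750, 1000; column 1 is 1450.
Long rows with well=W13, depth_m=1450: max(75.59, 61.65, 97.25) = 97.25.

97.25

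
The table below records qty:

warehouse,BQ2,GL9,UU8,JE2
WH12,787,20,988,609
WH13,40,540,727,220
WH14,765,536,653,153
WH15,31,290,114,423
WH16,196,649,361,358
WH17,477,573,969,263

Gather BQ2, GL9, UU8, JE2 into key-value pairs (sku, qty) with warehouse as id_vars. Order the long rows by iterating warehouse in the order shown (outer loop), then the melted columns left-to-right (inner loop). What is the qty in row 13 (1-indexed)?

31

24 rows total (6 × 4). Row 13: index ⌊(13-1)/4⌋ = 3 into warehouse → WH15; (13-1) mod 4 = 0 into the melted columns → BQ2.
So row 13 is (WH15, BQ2, 31); qty = 31.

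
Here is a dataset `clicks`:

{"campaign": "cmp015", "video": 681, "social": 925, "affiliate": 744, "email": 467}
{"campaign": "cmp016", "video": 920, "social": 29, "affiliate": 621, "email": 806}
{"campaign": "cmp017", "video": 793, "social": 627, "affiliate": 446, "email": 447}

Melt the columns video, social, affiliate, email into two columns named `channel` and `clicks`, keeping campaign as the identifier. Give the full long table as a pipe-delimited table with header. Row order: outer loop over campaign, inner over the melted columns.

| campaign | channel | clicks |
| cmp015 | video | 681 |
| cmp015 | social | 925 |
| cmp015 | affiliate | 744 |
| cmp015 | email | 467 |
| cmp016 | video | 920 |
| cmp016 | social | 29 |
| cmp016 | affiliate | 621 |
| cmp016 | email | 806 |
| cmp017 | video | 793 |
| cmp017 | social | 627 |
| cmp017 | affiliate | 446 |
| cmp017 | email | 447 |

Each (campaign, column) pair becomes one row: 3 × 4 = 12 rows.
For example, (cmp015, video) → clicks=681.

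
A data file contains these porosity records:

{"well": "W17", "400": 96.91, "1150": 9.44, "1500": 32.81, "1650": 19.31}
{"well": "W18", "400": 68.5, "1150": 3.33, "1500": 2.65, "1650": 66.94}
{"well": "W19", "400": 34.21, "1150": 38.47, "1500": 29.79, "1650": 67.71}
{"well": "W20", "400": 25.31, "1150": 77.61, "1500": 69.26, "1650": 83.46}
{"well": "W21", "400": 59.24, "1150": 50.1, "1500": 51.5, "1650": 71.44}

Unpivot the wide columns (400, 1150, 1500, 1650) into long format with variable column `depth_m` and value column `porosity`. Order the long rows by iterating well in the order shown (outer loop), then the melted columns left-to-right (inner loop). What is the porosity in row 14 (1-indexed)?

20 rows total (5 × 4). Row 14: index ⌊(14-1)/4⌋ = 3 into well → W20; (14-1) mod 4 = 1 into the melted columns → 1150.
So row 14 is (W20, 1150, 77.61); porosity = 77.61.

77.61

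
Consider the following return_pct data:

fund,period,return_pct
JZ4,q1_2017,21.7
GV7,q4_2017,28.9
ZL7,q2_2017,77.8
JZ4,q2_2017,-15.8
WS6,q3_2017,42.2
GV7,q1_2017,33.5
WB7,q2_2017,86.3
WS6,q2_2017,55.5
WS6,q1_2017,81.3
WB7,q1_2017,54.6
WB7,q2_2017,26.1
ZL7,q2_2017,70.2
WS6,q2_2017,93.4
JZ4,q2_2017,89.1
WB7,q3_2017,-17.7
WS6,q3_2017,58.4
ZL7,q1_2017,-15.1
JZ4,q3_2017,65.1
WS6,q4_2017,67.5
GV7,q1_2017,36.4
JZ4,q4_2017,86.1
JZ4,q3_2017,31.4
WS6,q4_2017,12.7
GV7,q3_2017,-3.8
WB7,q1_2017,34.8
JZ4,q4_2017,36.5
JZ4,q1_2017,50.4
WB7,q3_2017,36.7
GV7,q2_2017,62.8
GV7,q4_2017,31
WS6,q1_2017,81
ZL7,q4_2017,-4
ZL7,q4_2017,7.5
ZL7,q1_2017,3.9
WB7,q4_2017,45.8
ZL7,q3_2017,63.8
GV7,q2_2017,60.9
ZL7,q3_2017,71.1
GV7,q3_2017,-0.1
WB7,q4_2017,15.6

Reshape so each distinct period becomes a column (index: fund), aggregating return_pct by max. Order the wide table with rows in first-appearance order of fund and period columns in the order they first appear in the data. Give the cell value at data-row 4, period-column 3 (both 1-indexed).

With rows in first-appearance order of fund, row 4 is fund=WS6. period columns in first-appearance order: q1_2017, q4_2017, q2_2017, q3_2017; column 3 is q2_2017.
Long rows with fund=WS6, period=q2_2017: max(55.5, 93.4) = 93.4.

93.4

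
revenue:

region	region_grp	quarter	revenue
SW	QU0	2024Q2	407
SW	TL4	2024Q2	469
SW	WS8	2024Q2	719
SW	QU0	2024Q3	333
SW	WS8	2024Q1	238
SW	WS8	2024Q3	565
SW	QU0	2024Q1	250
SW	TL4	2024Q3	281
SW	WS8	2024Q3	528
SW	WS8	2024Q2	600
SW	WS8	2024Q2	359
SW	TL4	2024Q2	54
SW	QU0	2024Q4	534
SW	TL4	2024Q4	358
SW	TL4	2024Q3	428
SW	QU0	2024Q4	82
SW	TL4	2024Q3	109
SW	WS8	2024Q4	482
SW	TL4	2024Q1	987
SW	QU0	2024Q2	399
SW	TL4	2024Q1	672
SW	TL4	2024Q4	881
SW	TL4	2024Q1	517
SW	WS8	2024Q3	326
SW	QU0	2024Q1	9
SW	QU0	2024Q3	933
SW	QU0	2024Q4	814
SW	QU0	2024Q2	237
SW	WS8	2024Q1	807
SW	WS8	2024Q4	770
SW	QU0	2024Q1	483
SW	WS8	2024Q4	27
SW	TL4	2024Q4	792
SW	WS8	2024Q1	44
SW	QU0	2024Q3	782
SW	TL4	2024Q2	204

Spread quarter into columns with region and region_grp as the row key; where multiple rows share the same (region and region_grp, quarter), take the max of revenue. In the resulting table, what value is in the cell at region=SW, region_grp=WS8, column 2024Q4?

770

Rows with region=SW, region_grp=WS8 and quarter=2024Q4: revenue values are 482, 770, 27.
max(482, 770, 27) = 770.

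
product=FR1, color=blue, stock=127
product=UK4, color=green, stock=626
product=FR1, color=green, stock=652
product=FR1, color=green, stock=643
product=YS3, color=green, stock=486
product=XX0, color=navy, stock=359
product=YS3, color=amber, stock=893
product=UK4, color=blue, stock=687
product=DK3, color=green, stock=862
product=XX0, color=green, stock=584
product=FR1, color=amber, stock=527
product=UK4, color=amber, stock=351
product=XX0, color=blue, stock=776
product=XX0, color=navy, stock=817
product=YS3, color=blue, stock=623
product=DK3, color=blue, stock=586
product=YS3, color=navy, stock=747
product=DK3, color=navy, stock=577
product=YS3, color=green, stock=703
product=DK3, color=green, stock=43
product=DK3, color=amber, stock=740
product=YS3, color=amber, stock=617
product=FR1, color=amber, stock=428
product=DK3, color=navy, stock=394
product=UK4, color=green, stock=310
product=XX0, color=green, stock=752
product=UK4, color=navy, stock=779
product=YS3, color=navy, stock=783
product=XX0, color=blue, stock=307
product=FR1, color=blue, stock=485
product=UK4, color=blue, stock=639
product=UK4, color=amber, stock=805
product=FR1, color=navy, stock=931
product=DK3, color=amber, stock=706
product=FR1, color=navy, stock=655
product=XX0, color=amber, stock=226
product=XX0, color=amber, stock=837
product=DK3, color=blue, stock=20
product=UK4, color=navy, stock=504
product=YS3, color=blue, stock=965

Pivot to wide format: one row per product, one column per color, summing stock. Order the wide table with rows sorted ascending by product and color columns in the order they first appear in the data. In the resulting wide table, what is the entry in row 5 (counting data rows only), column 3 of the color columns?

1530

With rows sorted ascending by product, row 5 is product=YS3. color columns in first-appearance order: blue, green, navy, amber; column 3 is navy.
Long rows with product=YS3, color=navy: 747 + 783 = 1530.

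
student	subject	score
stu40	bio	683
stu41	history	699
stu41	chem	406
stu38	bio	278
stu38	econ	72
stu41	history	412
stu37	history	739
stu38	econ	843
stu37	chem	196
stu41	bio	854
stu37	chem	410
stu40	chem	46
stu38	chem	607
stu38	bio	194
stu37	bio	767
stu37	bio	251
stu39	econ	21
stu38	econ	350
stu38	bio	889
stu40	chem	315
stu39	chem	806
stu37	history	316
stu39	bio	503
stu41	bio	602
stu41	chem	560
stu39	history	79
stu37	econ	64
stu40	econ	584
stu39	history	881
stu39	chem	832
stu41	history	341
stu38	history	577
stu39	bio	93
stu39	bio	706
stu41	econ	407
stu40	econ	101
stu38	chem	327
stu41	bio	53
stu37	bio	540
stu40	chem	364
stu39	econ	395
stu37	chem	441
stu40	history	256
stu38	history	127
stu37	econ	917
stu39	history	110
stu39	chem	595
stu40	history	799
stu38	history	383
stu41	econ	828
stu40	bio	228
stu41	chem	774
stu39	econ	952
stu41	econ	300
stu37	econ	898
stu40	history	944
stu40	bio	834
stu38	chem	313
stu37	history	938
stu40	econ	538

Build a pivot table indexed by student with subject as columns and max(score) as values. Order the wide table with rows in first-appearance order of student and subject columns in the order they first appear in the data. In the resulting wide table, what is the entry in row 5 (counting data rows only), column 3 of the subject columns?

832

With rows in first-appearance order of student, row 5 is student=stu39. subject columns in first-appearance order: bio, history, chem, econ; column 3 is chem.
Long rows with student=stu39, subject=chem: max(806, 832, 595) = 832.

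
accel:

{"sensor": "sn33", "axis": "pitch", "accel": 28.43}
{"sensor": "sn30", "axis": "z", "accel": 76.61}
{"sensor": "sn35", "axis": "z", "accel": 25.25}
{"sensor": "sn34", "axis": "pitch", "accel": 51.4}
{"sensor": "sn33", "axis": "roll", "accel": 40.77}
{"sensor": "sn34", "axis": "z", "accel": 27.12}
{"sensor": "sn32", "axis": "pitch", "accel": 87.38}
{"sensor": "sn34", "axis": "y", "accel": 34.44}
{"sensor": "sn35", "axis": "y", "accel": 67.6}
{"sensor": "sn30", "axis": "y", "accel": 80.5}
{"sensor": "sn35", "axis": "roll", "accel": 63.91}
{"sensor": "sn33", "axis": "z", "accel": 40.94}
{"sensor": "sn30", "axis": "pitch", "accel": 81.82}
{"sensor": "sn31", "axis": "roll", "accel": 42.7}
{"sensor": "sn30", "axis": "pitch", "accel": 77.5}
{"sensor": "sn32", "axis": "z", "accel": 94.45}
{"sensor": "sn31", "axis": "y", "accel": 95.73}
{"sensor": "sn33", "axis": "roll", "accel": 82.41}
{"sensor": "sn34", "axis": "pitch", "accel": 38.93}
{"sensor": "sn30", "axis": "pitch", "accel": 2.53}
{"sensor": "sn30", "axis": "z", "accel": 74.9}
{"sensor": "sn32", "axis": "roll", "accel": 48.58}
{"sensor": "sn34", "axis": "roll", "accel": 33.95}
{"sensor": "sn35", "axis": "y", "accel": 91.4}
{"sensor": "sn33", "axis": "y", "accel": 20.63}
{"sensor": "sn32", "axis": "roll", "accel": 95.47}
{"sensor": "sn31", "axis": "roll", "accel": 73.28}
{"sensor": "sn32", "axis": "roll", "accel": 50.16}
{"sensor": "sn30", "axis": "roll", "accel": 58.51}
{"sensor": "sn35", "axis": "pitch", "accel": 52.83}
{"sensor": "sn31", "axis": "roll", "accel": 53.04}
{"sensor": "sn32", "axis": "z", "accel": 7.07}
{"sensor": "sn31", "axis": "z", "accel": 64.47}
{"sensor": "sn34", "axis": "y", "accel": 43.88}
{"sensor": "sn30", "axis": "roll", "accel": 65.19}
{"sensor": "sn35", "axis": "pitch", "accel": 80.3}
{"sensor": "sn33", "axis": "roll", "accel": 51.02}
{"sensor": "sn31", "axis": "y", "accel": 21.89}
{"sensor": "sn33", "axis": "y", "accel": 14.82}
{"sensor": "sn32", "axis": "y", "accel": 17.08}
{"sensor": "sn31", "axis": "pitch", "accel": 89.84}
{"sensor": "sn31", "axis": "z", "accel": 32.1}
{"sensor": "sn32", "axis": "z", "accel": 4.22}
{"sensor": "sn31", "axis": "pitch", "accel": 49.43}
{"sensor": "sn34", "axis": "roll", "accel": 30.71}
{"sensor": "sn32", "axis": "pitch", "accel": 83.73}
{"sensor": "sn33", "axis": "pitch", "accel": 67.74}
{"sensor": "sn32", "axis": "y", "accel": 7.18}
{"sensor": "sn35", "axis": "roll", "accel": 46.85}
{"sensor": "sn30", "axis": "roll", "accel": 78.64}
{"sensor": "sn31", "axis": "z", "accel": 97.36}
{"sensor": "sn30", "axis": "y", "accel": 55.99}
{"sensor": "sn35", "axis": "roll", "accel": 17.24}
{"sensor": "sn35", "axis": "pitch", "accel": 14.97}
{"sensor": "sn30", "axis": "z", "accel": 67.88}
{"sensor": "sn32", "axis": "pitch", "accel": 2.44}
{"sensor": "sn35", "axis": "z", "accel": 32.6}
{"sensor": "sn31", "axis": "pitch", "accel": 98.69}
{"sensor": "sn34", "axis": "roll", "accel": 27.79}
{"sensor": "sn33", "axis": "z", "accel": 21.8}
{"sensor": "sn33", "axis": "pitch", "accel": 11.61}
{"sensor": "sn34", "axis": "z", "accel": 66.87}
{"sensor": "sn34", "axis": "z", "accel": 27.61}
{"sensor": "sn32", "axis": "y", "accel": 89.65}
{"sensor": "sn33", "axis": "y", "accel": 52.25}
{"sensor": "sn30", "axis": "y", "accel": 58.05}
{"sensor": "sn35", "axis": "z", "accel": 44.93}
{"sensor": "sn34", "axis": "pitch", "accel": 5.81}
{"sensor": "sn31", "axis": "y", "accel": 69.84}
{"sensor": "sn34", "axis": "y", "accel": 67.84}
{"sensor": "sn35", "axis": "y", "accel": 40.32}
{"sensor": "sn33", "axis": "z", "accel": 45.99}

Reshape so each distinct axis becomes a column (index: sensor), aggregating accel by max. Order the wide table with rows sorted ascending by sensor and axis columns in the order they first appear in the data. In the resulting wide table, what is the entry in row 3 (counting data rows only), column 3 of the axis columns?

95.47

With rows sorted ascending by sensor, row 3 is sensor=sn32. axis columns in first-appearance order: pitch, z, roll, y; column 3 is roll.
Long rows with sensor=sn32, axis=roll: max(48.58, 95.47, 50.16) = 95.47.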